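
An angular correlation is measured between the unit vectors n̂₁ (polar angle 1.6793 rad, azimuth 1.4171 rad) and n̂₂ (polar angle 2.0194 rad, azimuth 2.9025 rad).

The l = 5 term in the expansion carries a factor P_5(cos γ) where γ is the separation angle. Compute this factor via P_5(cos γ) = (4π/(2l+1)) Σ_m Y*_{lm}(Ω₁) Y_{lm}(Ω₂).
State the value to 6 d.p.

Summing Y*_{l m}(θ₁,φ₁)·Y_{l m}(θ₂,φ₂) over m ∈ [−5, 5]; prefactor 4π/(2·5+1) = 1.142397:
  m=-5: Y*=0.31322 + 0.32400j  Y=-0.10106 - 0.25648j  product 0.05145 - 0.11308j
  m=-4: Y*=-0.12681 + 0.08954j  Y=-0.24190 - 0.34286j  product 0.06137 + 0.02182j
  m=-3: Y*=0.13526 + 0.27226j  Y=-0.13215 - 0.11527j  product 0.01351 - 0.05157j
  m=-2: Y*=-0.16679 + 0.05295j  Y=0.23084 + 0.11965j  product -0.04484 - 0.00773j
  m=-1: Y*=0.04088 + 0.26390j  Y=0.24965 + 0.06085j  product -0.00585 + 0.06837j
  m=+0: Y*=-0.17968 + 0.00000j  Y=-0.20603 + 0.00000j  product 0.03702 + 0.00000j
  m=+1: Y*=-0.04088 + 0.26390j  Y=-0.24965 + 0.06085j  product -0.00585 - 0.06837j
  m=+2: Y*=-0.16679 - 0.05295j  Y=0.23084 - 0.11965j  product -0.04484 + 0.00773j
  m=+3: Y*=-0.13526 + 0.27226j  Y=0.13215 - 0.11527j  product 0.01351 + 0.05157j
  m=+4: Y*=-0.12681 - 0.08954j  Y=-0.24190 + 0.34286j  product 0.06137 - 0.02182j
  m=+5: Y*=-0.31322 + 0.32400j  Y=0.10106 - 0.25648j  product 0.05145 + 0.11308j
Accumulated sum 0.18830 + 0.00000j; after 4π/(2l+1) scaling, 0.21511 + 0.00000j ⇒ P_5 = 0.215111

0.215111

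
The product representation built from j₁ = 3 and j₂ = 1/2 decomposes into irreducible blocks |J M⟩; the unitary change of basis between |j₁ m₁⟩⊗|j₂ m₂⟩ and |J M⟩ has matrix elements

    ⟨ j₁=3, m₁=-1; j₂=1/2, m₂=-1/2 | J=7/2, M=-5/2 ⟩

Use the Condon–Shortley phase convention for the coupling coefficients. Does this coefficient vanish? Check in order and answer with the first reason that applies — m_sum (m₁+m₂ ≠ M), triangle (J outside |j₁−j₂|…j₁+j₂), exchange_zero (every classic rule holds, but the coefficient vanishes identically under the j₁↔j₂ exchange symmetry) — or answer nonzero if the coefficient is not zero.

m_sum

m-sum: m₁+m₂ = -1+(-1/2) = -3/2, M = -5/2  ✗ ⇒ coefficient is 0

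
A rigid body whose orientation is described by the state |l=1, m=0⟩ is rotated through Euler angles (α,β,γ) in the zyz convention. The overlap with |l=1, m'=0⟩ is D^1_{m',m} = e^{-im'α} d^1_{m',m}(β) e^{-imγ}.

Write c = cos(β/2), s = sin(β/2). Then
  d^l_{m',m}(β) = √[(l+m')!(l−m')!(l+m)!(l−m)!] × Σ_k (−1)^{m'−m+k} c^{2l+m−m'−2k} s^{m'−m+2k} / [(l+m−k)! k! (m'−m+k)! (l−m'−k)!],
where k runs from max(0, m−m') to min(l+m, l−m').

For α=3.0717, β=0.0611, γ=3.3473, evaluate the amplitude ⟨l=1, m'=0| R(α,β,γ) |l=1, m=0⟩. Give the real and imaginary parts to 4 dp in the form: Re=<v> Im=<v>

Split into d^1_{0,0}(β=0.0611) × two z-phases.
Half-angle: c=0.999533, s=0.030545. N=√(1·1·1·1)=1.000000
The bounds max(0,m−m')=0 and min(l+m,l−m')=1 give 2 terms
  k=0: (−1)^0·1.0000/(1)·0.9995^2·0.0305^0 = +0.999067
  k=1: (−1)^1·1.0000/(1)·0.9995^0·0.0305^2 = -0.000933
d^1_{0,0}(0.0611) = +0.999067 -0.000933 = +0.998134
Attach z-rotation phases: D = e^{-i(0)(3.0717)}·(+0.998134)·e^{-i(0)(3.3473)} = +0.998134+0.000000i

Re=0.9981 Im=0.0000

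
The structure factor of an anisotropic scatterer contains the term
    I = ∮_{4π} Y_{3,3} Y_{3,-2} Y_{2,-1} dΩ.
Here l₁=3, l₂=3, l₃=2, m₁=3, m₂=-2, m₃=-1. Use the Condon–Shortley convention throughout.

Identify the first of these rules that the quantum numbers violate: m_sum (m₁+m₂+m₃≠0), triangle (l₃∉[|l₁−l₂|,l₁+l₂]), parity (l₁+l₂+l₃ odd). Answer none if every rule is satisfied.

m₁+m₂+m₃ = 3 − 2 − 1 = 0  ✓
triangle: |3−3|=0 ≤ l₃=2 ≤ 3+3=6  ✓
parity: l₁+l₂+l₃ = 8 is even  ✓

none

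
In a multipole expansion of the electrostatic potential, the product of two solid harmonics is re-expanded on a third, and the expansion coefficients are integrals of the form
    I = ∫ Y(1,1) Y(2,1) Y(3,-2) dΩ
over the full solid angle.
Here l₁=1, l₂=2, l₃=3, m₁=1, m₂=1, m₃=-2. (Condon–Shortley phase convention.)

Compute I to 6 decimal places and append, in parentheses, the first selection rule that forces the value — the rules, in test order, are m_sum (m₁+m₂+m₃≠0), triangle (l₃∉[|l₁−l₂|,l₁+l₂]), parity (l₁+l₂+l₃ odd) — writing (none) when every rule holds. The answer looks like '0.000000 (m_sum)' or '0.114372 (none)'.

0.261169 (none)

Checks pass: Σm=0; 6 even; l₃=3∈[1,3].
(2·1+1)(2·2+1)(2·3+1) = 105
Δ: 0! 2! 4! / 7! → 1/105
sum: t=0:+1/4 = 1/4
3j²(1 2 3; 0 0 0) = Δ·Π!·Σ² = 3/35  (sign -1)
sum: t=0:+1/12 = 1/12
3j²(1 2 3; 1 1 -2) = Δ·Π!·Σ² = 2/21  (sign -1)
combine: 4πI² = 105·3/35·2/21 = 6/7
take √, sign +1: I = 0.26116903
No selection rule forces the value: the integral is nonzero (none).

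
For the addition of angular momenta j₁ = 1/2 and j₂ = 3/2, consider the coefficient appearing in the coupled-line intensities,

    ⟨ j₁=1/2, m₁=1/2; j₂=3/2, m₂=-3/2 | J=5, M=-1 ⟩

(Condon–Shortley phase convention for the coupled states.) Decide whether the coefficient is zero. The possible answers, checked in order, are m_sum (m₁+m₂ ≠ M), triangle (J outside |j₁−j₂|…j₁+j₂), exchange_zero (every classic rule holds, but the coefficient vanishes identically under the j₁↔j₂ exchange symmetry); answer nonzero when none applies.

m-sum: m₁+m₂ = 1/2+(-3/2) = -1, M = -1  ✓
triangle: need |j₁−j₂| ≤ J ≤ j₁+j₂, i.e. J ∈ [1, 2]; J = 5 is outside ✗ ⇒ coefficient is 0

triangle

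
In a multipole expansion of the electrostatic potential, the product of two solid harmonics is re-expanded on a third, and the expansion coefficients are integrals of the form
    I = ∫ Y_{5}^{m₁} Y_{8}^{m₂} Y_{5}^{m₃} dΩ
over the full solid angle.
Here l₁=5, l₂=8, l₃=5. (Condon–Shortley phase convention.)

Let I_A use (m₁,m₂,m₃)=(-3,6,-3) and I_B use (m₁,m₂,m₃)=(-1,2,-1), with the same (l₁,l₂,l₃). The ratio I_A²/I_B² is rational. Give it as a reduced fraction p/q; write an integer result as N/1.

l's match ⇒ only the (l;m) 3-j factors differ between A and B.
A: triangle coeff Δ(5,8,5) = 1/37413090; Σ_t [6,8]: t=6:+1/116121600 t=7:−1/25401600 t=8:+1/116121600 = -1/45158400; (3j)²=24/1615 [(5 8 5; -3 6 -3)], sign=-1
B: triangle coeff Δ(5,8,5) = 1/37413090; Σ_t [4,6]: t=4:+1/1658880 t=5:−1/518400 t=6:+1/1658880 = -1/1382400; (3j)²=504/46189 [(5 8 5; -1 2 -1)], sign=-1
I_A²/I_B² = (24/1615)/(504/46189) = 143/105

143/105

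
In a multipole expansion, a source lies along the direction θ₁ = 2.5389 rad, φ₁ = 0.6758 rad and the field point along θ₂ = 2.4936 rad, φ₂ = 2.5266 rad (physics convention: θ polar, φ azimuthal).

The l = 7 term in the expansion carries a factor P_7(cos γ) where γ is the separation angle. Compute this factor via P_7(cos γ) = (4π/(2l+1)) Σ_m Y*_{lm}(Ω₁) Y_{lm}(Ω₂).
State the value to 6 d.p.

0.311969

Term-by-term m-sum for l=7 (normalisation 4π/15 = 0.837758):
  m=-7: Y*=+0.000171-0.009403i  Y=+0.005783+0.013400i  product +0.000127-0.000052i
  m=-6: Y*=+0.031258+0.040476i  Y=+0.061556+0.037602i  product +0.000402+0.003667i
  m=-5: Y*=-0.163294-0.039512i  Y=+0.213052-0.014217i  product -0.035352-0.006097i
  m=-4: Y*=+0.329102-0.154289i  Y=+0.317444-0.257558i  product +0.064733-0.133741i
  m=-3: Y*=-0.213883+0.435407i  Y=+0.124034-0.440987i  product +0.165480+0.148325i
  m=-2: Y*=-0.055935-0.251082i  Y=-0.043447-0.122506i  product -0.028329+0.017761i
  m=-1: Y*=-0.205428-0.164699i  Y=+0.283704+0.200402i  product -0.025275-0.087894i
  m=+0: Y*=+0.354868-0.000000i  Y=+0.250265+0.000000i  product +0.088811+0.000000i
  m=+1: Y*=+0.205428-0.164699i  Y=-0.283704+0.200402i  product -0.025275+0.087894i
  m=+2: Y*=-0.055935+0.251082i  Y=-0.043447+0.122506i  product -0.028329-0.017761i
  m=+3: Y*=+0.213883+0.435407i  Y=-0.124034-0.440987i  product +0.165480-0.148325i
  m=+4: Y*=+0.329102+0.154289i  Y=+0.317444+0.257558i  product +0.064733+0.133741i
  m=+5: Y*=+0.163294-0.039512i  Y=-0.213052-0.014217i  product -0.035352+0.006097i
  m=+6: Y*=+0.031258-0.040476i  Y=+0.061556-0.037602i  product +0.000402-0.003667i
  m=+7: Y*=-0.000171-0.009403i  Y=-0.005783+0.013400i  product +0.000127+0.000052i
Accumulated sum +0.372385-0.000000i; after 4π/(2l+1) scaling, +0.311969-0.000000i ⇒ P_7 = 0.311969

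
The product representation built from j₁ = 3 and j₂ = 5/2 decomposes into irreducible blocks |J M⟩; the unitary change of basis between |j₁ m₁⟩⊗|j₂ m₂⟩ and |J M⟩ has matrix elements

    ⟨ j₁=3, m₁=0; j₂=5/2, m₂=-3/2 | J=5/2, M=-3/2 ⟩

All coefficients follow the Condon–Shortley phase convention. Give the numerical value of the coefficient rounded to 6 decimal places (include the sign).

j₁+j₂−J=3  J+j₁−j₂=3  J−j₁+j₂=2  j₁+j₂+J+1=9
(j₁±m₁, j₂±m₂, J±M) = (3,3,1,4,1,4)
P² = 864/35
sum k=0..1:
  [0] +1/36 = 1/36
  [1] −1/8 = -1/8
S = -7/72
C² = P²·S² = 7/30 ; C = -0.483046

-0.483046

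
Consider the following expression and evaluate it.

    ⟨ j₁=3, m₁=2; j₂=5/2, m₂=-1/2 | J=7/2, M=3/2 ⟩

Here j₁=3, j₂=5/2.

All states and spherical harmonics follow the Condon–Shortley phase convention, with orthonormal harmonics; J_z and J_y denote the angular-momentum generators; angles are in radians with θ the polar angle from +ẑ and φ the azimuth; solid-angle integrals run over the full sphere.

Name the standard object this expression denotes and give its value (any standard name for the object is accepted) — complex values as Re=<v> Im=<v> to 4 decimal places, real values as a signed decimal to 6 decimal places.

Clebsch–Gordan coefficient, +√(2/21) ≈ +0.308607

This is a Clebsch–Gordan (vector-coupling) coefficient.
triangle: 2!*4!*3!/10! = 288/3628800
(j±m)!: 5!*1!*2!*3!*5!*2! = 345600
prefactor² = (2J+1)*Δ*N² = 1536/7
  k=0: +1/(0!*2!*1!*2!*3!*1!) = 1/24
  k=1: −1/(1!*1!*0!*1!*4!*2!) = -1/48
Σ = 1/48  ⇒  CG² = 1536/7*(1/48)² = 2/21
CG = +√(2/21) = +0.308607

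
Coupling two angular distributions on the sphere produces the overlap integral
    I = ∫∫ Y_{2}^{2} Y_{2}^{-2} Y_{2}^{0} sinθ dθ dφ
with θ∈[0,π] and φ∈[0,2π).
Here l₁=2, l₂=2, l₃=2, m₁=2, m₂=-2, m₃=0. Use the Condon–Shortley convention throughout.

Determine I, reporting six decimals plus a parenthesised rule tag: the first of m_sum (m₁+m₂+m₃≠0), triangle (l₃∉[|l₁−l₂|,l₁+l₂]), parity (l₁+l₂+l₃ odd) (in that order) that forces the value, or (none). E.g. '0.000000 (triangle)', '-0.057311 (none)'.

Checks pass: Σm=0; 6 even; l₃=2∈[0,4].
(2·2+1)(2·2+1)(2·2+1) = 125
Δ: 2! 2! 2! / 7! → 1/630
sum: t=0:+1/8 t=1:−1/1 t=2:+1/8 = -3/4
3j²(2 2 2; 0 0 0) = Δ·Π!·Σ² = 2/35  (sign -1)
sum: t=0:+1/8 = 1/8
3j²(2 2 2; 2 -2 0) = Δ·Π!·Σ² = 2/35  (sign +1)
combine: 4πI² = 125·2/35·2/35 = 20/49
take √, sign -1: I = -0.18022375
No selection rule forces the value: the integral is nonzero (none).

-0.180224 (none)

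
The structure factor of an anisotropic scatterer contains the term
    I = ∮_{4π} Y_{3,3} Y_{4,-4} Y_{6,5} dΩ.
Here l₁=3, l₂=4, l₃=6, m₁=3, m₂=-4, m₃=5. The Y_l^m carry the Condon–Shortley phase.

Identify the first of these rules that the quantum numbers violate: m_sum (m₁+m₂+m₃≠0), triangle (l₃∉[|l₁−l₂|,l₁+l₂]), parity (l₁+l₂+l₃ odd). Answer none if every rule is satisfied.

m_sum

azimuthal sum: 3 − 4 + 5 = 4  ✗
1 ≤ 6 ≤ 7 (triangle on l)
L = 3 + 4 + 6 = 13 (odd)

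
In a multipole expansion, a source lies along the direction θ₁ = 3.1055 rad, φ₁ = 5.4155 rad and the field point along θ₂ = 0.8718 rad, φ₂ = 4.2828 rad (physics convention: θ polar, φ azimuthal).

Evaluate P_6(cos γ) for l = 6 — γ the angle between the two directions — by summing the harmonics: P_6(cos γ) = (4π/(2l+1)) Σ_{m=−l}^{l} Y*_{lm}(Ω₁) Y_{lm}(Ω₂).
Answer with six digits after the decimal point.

Term-by-term m-sum for l=6 (normalisation 4π/13 = 0.966644):
  term(m=-6) = 0.00000 + 0.00000j   from Y*(Ω₁)=0.00000 + 0.00000j, Y(Ω₂)=0.08214 - 0.05196j
  term(m=-5) = -0.00000 + 0.00000j   from Y*(Ω₁)=0.00000 - 0.00000j, Y(Ω₂)=-0.23718 - 0.15443j
  term(m=-4) = -0.00000 - 0.00000j   from Y*(Ω₁)=-0.00001 + 0.00000j, Y(Ω₂)=-0.06402 + 0.43069j
  term(m=-3) = 0.00007 + 0.00002j   from Y*(Ω₁)=0.00021 + 0.00013j, Y(Ω₂)=0.28067 - 0.08133j
  term(m=-2) = 0.00066 - 0.00079j   from Y*(Ω₁)=-0.00111 - 0.00667j, Y(Ω₂)=0.09917 + 0.11500j
  term(m=-1) = 0.01794 + 0.03830j   from Y*(Ω₁)=-0.07640 + 0.09013j, Y(Ω₂)=0.14909 - 0.32543j
  term(m=+0) = 0.05552 + 0.00000j   from Y*(Ω₁)=1.00324 + 0.00000j, Y(Ω₂)=0.05534 + 0.00000j
  term(m=+1) = 0.01794 - 0.03830j   from Y*(Ω₁)=0.07640 + 0.09013j, Y(Ω₂)=-0.14909 - 0.32543j
  term(m=+2) = 0.00066 + 0.00079j   from Y*(Ω₁)=-0.00111 + 0.00667j, Y(Ω₂)=0.09917 - 0.11500j
  term(m=+3) = 0.00007 - 0.00002j   from Y*(Ω₁)=-0.00021 + 0.00013j, Y(Ω₂)=-0.28067 - 0.08133j
  term(m=+4) = -0.00000 + 0.00000j   from Y*(Ω₁)=-0.00001 - 0.00000j, Y(Ω₂)=-0.06402 - 0.43069j
  term(m=+5) = -0.00000 - 0.00000j   from Y*(Ω₁)=-0.00000 - 0.00000j, Y(Ω₂)=0.23718 - 0.15443j
  term(m=+6) = 0.00000 - 0.00000j   from Y*(Ω₁)=0.00000 - 0.00000j, Y(Ω₂)=0.08214 + 0.05196j
Total Σ_m = 0.09285 + 0.00000j. Multiply by 0.966644: 0.08976 + 0.00000j. P_6(cos γ) = 0.089755

0.089755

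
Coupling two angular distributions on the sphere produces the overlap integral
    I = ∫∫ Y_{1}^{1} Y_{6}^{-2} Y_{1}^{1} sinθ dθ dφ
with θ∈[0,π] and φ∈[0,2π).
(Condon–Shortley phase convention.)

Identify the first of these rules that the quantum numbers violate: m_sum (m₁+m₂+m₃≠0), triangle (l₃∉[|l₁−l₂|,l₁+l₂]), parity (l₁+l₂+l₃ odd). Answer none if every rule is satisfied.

Σmᵢ = 0  ✓
l₃∈[|l₁−l₂|,l₁+l₂]=[5,7] required, l₃=1 fails  ✗
Σlᵢ = 8 ⇒ even

triangle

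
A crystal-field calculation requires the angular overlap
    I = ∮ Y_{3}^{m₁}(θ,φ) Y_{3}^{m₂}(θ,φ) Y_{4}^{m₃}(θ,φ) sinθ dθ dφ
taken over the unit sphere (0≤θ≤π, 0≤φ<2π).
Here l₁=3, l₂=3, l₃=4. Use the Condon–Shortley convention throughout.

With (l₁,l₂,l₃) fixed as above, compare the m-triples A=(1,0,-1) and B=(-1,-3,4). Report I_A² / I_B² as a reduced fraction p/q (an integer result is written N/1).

5/14

Same 3,3,4: normalisation and zero-m 3j drop out of the ratio.
A: Δ: 2! 4! 4! / 11! → 1/34650; sum: t=0:+1/48 t=1:−1/24 t=2:+1/288 = -5/288; 3j²(3 3 4; 1 0 -1) = Δ·Π!·Σ² = 5/462  (sign +1)
B: Δ: 2! 4! 4! / 11! → 1/34650; sum: t=0:+1/1152 = 1/1152; 3j²(3 3 4; -1 -3 4) = Δ·Π!·Σ² = 1/33  (sign +1)
I_A²/I_B² = (5/462)/(1/33) = 5/14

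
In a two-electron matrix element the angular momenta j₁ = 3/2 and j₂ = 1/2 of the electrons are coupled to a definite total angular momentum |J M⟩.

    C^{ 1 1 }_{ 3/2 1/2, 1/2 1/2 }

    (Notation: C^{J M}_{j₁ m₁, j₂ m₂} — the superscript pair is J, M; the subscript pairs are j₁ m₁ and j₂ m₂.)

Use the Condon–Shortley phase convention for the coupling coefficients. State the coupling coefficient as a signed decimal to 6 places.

-0.500000  (= −√(1/4))

j₁+j₂−J=1  J+j₁−j₂=2  J−j₁+j₂=0  j₁+j₂+J+1=4
(j₁±m₁, j₂±m₂, J±M) = (2,1,1,0,2,0)
P² = 1
sum k=1..1:
  [1] −1/2 = -1/2
S = -1/2
C² = P²·S² = 1/4 ; C = -0.500000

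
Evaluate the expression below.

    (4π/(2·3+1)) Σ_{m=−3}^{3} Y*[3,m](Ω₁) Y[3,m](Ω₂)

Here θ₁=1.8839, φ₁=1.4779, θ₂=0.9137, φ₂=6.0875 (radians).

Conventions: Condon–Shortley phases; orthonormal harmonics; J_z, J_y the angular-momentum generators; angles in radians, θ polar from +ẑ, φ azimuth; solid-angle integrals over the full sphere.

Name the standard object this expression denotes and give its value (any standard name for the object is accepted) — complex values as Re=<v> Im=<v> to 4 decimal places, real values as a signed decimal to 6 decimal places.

Legendre polynomial (addition theorem), +0.351397

This sum is the spherical-harmonic addition theorem: it equals the Legendre polynomial P_l(cos γ) of the angle γ between the two directions.
Addition theorem: P_3(cos γ) = (4π/7) Σ_m Y*_{lm}(Ω₁) Y_{lm}(Ω₂), m = −3…3:
  m=-3: Y*=-0.098837-0.345419i  Y=+0.172420+0.114711i  product +0.022582-0.070895i
  m=-2: Y*=+0.280017-0.052632i  Y=+0.361751+0.149279i  product +0.109153+0.022761i
  m=-1: Y*=-0.014992-0.160921i  Y=+0.217243+0.043062i  product +0.003673-0.035604i
  m=+0: Y*=+0.290305-0.000000i  Y=-0.258600+0.000000i  product -0.075073+0.000000i
  m=+1: Y*=+0.014992-0.160921i  Y=-0.217243+0.043062i  product +0.003673+0.035604i
  m=+2: Y*=+0.280017+0.052632i  Y=+0.361751-0.149279i  product +0.109153-0.022761i
  m=+3: Y*=+0.098837-0.345419i  Y=-0.172420+0.114711i  product +0.022582+0.070895i
Accumulated sum +0.195743-0.000000i; after 4π/(2l+1) scaling, +0.351397-0.000000i ⇒ P_3 = 0.351397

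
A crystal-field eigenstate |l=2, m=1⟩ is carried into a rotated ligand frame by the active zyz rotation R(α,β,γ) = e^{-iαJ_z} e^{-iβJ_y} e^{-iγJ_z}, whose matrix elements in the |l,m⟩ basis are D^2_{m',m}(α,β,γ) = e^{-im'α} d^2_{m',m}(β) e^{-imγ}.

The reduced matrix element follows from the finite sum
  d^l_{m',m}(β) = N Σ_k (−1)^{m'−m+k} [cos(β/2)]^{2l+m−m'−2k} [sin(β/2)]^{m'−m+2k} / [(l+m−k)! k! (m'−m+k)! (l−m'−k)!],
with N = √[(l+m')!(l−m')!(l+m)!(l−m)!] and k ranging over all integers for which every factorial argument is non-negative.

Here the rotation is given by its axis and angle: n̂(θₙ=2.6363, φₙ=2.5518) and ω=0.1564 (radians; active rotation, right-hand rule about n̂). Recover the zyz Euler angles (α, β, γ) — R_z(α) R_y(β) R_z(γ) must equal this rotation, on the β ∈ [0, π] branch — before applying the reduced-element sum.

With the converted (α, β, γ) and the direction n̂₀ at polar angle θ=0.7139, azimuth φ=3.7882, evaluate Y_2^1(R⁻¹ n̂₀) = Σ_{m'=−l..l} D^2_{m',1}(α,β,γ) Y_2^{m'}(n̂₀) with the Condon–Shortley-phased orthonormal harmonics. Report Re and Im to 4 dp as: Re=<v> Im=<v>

Re=0.2680 Im=0.2782

Axis–angle → zyz. n̂ = (sinθₙcosφₙ, sinθₙsinφₙ, cosθₙ) = (-0.402284, +0.269231, -0.875033), ω = 0.1564.
R = I cosω + sinω [n̂]ₓ + (1−cosω) n̂n̂ᵀ gives
  R = [+0.989770, +0.134976, +0.046233; -0.137620, +0.988679, +0.059786; -0.037640, -0.065536, +0.997140]
β = atan2(√(R₁₃²+R₂₃²), R₃₃) = 0.075648; α = atan2(R₂₃, R₁₃) mod 2π = 0.912543; γ = atan2(R₃₂, −R₃₁) mod 2π = 5.233721
Need the full column D^2_{m',1} for m'=−2..2 at α=0.9125, β=0.0756, γ=5.2337.
cos(β/2)=0.999285, sin(β/2)=0.037815
d^2_{-2,1}: single k=3 term ⇒ +0.000108;  D = -0.000104+0.000029i
d^2_{-1,1}: k∈[2..3] ⇒ +0.004284 -0.000002 = +0.004282;  D = -0.001633+0.003958i
d^2_{0,1}: k∈[1..2] ⇒ +0.092429 -0.000132 = +0.092297;  D = +0.045967+0.080036i
d^2_{1,1}: k∈[0..1] ⇒ +0.997142 -0.004284 = +0.992858;  D = +0.983566+0.135518i
d^2_{2,1}: single k=0 term ⇒ -0.075468;  D = -0.053883+0.052840i
Y_2^{m'}(θ=0.7139,φ=3.7882) and Σ D·Y over m':
  (-0.0001+0.0000i)·(+0.0454-0.1593i)  (-0.0016+0.0040i)·(-0.3052+0.2303i)  (+0.0460+0.0800i)·(+0.2251+0.0000i)  (+0.9836+0.1355i)·(+0.3052+0.2303i)  (-0.0539+0.0528i)·(+0.0454+0.1593i)
Y_2^1(R⁻¹ n̂) = +0.267993+0.278183i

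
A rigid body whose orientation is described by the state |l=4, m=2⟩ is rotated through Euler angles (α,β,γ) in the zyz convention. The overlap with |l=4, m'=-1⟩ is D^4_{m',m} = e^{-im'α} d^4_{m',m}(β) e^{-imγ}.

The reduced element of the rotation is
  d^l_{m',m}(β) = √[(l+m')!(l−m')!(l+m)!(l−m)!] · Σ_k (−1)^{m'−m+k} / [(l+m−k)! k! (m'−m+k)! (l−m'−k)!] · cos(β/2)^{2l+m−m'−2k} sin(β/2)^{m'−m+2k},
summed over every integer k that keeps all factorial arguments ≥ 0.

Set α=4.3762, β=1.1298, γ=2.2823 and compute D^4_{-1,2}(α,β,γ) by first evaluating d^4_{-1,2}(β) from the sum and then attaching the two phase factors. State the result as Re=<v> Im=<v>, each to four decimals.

Re=0.4085 Im=-0.0779

First d^4_{-1,2}(β=1.1298), then the phase factors e^{-i(-1)α} and e^{-i(2)γ}:
With c≡cos(β/2)=0.844642 and s≡sin(β/2)=0.535331, N=[6·120·720·2]^{1/2}=1018.233765
Admissible k: 3..5 (factorial args all ≥0)
  k=3: (−1)^0·1018.2338/(72)·0.8446^5·0.5353^3 = +0.932710
  k=4: (−1)^1·1018.2338/(48)·0.8446^3·0.5353^5 = -0.562002
  k=5: (−1)^2·1018.2338/(240)·0.8446^1·0.5353^7 = +0.045151
d^4_{-1,2}(1.1298) = +0.932710 -0.562002 +0.045151 = +0.415859
D = (-0.329892-0.944019i)·(+0.415859)·(-0.147252+0.989099i) = +0.408501-0.077885i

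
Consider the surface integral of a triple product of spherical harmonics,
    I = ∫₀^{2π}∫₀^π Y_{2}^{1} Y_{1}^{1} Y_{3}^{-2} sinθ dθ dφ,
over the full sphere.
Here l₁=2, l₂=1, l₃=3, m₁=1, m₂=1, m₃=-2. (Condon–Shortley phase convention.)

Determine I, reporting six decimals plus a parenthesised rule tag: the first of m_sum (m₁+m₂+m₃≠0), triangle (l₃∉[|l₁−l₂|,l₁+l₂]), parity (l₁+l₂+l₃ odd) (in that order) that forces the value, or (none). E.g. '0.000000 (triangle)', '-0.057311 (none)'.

0.261169 (none)

m-sum 0 ✓  L=6 even ✓  1≤3≤3 ✓
Π(2lᵢ+1) = 5×3×7 = 105
triangle coeff Δ(2,1,3) = 1/105
Σ_t [0,0]: t=0:+1/4 = 1/4
(3j)²=3/35 [(2 1 3; 0 0 0)], sign=-1
Σ_t [0,0]: t=0:+1/12 = 1/12
(3j)²=2/21 [(2 1 3; 1 1 -2)], sign=-1
⇒ 4πI² = 6/7
I = (+1)√(6/7/(4π)) = 0.26116903
No selection rule forces the value: the integral is nonzero (none).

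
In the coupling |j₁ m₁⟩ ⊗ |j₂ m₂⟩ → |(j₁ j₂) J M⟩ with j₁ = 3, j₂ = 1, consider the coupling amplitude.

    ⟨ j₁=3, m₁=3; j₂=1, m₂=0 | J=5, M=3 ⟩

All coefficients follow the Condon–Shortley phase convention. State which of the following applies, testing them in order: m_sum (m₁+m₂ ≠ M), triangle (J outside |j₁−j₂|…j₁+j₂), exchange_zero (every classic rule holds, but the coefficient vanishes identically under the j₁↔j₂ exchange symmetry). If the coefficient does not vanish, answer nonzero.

m-sum: m₁+m₂ = 3+0 = 3, M = 3  ✓
triangle: need |j₁−j₂| ≤ J ≤ j₁+j₂, i.e. J ∈ [2, 4]; J = 5 is outside ✗ ⇒ coefficient is 0

triangle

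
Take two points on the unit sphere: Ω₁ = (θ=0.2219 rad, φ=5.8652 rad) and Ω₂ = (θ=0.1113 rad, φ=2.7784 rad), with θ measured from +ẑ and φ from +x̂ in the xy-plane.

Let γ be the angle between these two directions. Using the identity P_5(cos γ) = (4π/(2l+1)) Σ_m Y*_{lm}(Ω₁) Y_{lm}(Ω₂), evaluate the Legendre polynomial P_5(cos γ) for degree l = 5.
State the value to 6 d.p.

0.322889

Expand P_5 via completeness: Σ_{m} conj(Y_{5,m}) at Ω₁ times Y_{5,m} at Ω₂ —
  [-5]  conj(Y_{5,-5})(Ω₁) = -0.000119-0.000208i ; Y_{5,-5}(Ω₂) = +0.000002-0.000008i ; Δ = -0.000000+0.000000i
  [-4]  conj(Y_{5,-4})(Ω₁) = -0.000339-0.003342i ; Y_{5,-4}(Ω₂) = +0.000026+0.000220i ; Δ = +0.000001-0.000000i
  [-3]  conj(Y_{5,-3})(Ω₁) = +0.008691-0.026506i ; Y_{5,-3}(Ω₂) = -0.001731-0.003315i ; Δ = -0.000103+0.000017i
  [-2]  conj(Y_{5,-2})(Ω₁) = +0.099574-0.110192i ; Y_{5,-2}(Ω₂) = +0.030492+0.027090i ; Δ = +0.006021-0.000663i
  [-1]  conj(Y_{5,-1})(Ω₁) = +0.431167-0.191506i ; Y_{5,-1}(Ω₂) = -0.254646-0.096779i ; Δ = -0.128329+0.007039i
  [+0]  conj(Y_{5,0})(Ω₁) = +0.620080-0.000000i ; Y_{5,0}(Ω₂) = +0.850633+0.000000i ; Δ = +0.527460+0.000000i
  [+1]  conj(Y_{5,1})(Ω₁) = -0.431167-0.191506i ; Y_{5,1}(Ω₂) = +0.254646-0.096779i ; Δ = -0.128329-0.007039i
  [+2]  conj(Y_{5,2})(Ω₁) = +0.099574+0.110192i ; Y_{5,2}(Ω₂) = +0.030492-0.027090i ; Δ = +0.006021+0.000663i
  [+3]  conj(Y_{5,3})(Ω₁) = -0.008691-0.026506i ; Y_{5,3}(Ω₂) = +0.001731-0.003315i ; Δ = -0.000103-0.000017i
  [+4]  conj(Y_{5,4})(Ω₁) = -0.000339+0.003342i ; Y_{5,4}(Ω₂) = +0.000026-0.000220i ; Δ = +0.000001+0.000000i
  [+5]  conj(Y_{5,5})(Ω₁) = +0.000119-0.000208i ; Y_{5,5}(Ω₂) = -0.000002-0.000008i ; Δ = -0.000000-0.000000i
Σ over m = +0.282642-0.000000i; ×(4π/11) → +0.322889-0.000000i. Real part: 0.322889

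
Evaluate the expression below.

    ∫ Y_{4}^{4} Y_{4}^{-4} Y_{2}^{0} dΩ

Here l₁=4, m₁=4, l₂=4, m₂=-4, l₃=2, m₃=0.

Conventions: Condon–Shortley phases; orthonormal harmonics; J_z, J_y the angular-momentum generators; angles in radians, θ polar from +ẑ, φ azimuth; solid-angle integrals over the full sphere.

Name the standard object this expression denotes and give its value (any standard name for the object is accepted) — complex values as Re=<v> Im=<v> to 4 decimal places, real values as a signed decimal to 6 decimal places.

This is a Gaunt coefficient — the integral of a triple product of spherical harmonics over the sphere.
m-sum 0 ✓  L=10 even ✓  0≤2≤8 ✓
Π(2lᵢ+1) = 9×9×5 = 405
triangle coeff Δ(4,4,2) = 1/13860
Σ_t [2,4]: t=2:+1/192 t=3:−1/36 t=4:+1/192 = -5/288
(3j)²=20/693 [(4 4 2; 0 0 0)], sign=-1
Σ_t [0,0]: t=0:+1/2880 = 1/2880
(3j)²=28/495 [(4 4 2; 4 -4 0)], sign=+1
⇒ 4πI² = 80/121
I = (-1)√(80/121/(4π)) = -0.22937568

Gaunt coefficient, -0.229376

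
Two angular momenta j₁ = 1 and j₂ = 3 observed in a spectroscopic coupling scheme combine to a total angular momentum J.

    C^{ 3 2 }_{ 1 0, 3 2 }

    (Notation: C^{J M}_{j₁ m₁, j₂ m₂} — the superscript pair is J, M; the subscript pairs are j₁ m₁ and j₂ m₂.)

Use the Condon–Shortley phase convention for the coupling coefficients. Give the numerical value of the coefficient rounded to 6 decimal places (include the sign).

−√(1/3) = -0.577350

√[7·1!1!5!/8! · 1!1!5!1!5!1!] = √(300)
  +(−1)^0/∏(0,1,1,5,0,0)! = 1/120  (running 1/120)
  +(−1)^1/∏(1,0,0,4,1,1)! = -1/24  (running -1/30)
⟨..|..⟩ = √(300)·(-1/30) = -0.577350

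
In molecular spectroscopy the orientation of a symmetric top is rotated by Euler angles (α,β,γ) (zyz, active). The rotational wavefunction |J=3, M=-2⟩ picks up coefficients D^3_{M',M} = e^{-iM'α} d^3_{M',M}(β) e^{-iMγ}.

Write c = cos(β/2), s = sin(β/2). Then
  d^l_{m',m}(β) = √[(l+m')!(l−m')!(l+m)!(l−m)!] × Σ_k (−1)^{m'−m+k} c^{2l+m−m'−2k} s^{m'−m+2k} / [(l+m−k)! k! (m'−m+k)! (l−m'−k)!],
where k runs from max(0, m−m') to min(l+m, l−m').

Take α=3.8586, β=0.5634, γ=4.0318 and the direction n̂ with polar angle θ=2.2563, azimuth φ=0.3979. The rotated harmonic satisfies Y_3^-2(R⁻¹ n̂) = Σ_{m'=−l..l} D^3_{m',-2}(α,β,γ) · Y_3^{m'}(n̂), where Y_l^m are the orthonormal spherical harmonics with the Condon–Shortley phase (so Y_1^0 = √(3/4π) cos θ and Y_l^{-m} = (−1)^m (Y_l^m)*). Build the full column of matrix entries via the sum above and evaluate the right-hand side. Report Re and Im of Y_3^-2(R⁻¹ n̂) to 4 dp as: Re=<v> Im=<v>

Re=0.1318 Im=0.0074

Need the full column D^3_{m',-2} for m'=−3..3 at α=3.8586, β=0.5634, γ=4.0318.
cos(β/2)=0.960584, sin(β/2)=0.277989
d^3_{-3,-2}: single k=1 term ⇒ +0.556904;  D = +0.392036+0.395538i
d^3_{-2,-2}: k∈[0..1] ⇒ +0.785620 -0.328978 = +0.456642;  D = -0.455431-0.033231i
d^3_{-1,-2}: k∈[0..1] ⇒ -0.718960 +0.120426 = -0.598535;  D = -0.478587+0.359441i
d^3_{0,-2}: k∈[0..1] ⇒ +0.360378 -0.030182 = +0.330196;  D = -0.068709+0.322968i
d^3_{1,-2}: k∈[0..1] ⇒ -0.120426 +0.005043 = -0.115383;  D = +0.056064+0.100847i
d^3_{2,-2}: k∈[0..1] ⇒ +0.027552 -0.000461 = +0.027090;  D = +0.025481+0.009198i
d^3_{3,-2}: single k=0 term ⇒ -0.003906;  D = +0.003641-0.001415i
Y_3^{m'}(θ=2.2563,φ=0.3979) and Σ D·Y over m':
  (+0.3920+0.3955i)·(+0.0713-0.1799i)  (-0.4554-0.0332i)·(-0.2713+0.2770i)  (-0.4786+0.3594i)·(+0.2315-0.0973i)  (-0.0687+0.3230i)·(+0.2353+0.0000i)  (+0.0561+0.1008i)·(-0.2315-0.0973i)  (+0.0255+0.0092i)·(-0.2713-0.2770i)  (+0.0036-0.0014i)·(-0.0713-0.1799i)
Y_3^-2(R⁻¹ n̂) = +0.131822+0.007401i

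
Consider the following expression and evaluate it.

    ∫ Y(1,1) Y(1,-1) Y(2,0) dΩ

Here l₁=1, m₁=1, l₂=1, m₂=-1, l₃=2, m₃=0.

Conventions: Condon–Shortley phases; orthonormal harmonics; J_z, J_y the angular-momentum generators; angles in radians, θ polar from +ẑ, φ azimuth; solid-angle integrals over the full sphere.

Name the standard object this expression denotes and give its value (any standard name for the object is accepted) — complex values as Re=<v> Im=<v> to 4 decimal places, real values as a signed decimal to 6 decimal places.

Gaunt coefficient, +0.126157

This is a Gaunt coefficient — the integral of a triple product of spherical harmonics over the sphere.
Rules hold: Σm=0, L=4 even, 0≤2≤2.
N = 3·3·5 = 45
Δ = 0!·2!·2!/5! = 1/30
Racah Σ t=0..0: t=0:+1/1 = 1/1
⇒ 3j(1 1 2; 0 0 0)² = 2/15, sgn +1
Racah Σ t=0..0: t=0:+1/4 = 1/4
⇒ 3j(1 1 2; 1 -1 0)² = 1/30, sgn +1
4πI² = N·(3j₀)²·(3jₘ)² = 1/5
I = +1·√(0.2/4π) = 0.12615663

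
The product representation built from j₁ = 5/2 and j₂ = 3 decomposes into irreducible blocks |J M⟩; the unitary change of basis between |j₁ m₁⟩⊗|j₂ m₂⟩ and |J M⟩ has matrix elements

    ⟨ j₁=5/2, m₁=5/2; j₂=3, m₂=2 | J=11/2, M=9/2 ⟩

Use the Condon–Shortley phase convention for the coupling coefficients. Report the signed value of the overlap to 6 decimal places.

√[12·0!5!6!/12! · 5!0!5!1!10!1!] = √(1244160000/11)
  +(−1)^0/∏(0,0,0,5,5,1)! = 1/14400  (running 1/14400)
⟨..|..⟩ = √(1244160000/11)·(1/14400) = +0.738549

+√(6/11) ≈ +0.738549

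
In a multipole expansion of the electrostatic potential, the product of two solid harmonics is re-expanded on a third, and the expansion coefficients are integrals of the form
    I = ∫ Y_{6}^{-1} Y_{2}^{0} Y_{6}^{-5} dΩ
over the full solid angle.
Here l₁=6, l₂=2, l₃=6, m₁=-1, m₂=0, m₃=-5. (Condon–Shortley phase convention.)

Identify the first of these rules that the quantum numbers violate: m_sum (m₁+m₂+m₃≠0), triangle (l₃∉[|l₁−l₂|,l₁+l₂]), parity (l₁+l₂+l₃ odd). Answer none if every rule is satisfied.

m_sum

Σmᵢ = -6  ✗
l₃∈[|l₁−l₂|,l₁+l₂]=[4,8], have l₃=6
Σlᵢ = 14 ⇒ even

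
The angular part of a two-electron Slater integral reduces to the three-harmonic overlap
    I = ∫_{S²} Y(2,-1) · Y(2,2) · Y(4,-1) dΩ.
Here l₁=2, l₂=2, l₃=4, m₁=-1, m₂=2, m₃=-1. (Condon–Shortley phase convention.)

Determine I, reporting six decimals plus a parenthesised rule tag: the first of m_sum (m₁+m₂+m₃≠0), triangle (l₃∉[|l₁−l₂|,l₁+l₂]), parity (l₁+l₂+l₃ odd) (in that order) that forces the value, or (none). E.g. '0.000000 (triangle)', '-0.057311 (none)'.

m-sum 0 ✓  L=8 even ✓  0≤4≤4 ✓
Π(2lᵢ+1) = 5×5×9 = 225
triangle coeff Δ(2,2,4) = 1/630
Σ_t [0,0]: t=0:+1/16 = 1/16
(3j)²=2/35 [(2 2 4; 0 0 0)], sign=+1
Σ_t [0,0]: t=0:+1/144 = 1/144
(3j)²=1/126 [(2 2 4; -1 2 -1)], sign=-1
⇒ 4πI² = 5/49
I = (-1)√(5/49/(4π)) = -0.09011188
No selection rule forces the value: the integral is nonzero (none).

-0.090112 (none)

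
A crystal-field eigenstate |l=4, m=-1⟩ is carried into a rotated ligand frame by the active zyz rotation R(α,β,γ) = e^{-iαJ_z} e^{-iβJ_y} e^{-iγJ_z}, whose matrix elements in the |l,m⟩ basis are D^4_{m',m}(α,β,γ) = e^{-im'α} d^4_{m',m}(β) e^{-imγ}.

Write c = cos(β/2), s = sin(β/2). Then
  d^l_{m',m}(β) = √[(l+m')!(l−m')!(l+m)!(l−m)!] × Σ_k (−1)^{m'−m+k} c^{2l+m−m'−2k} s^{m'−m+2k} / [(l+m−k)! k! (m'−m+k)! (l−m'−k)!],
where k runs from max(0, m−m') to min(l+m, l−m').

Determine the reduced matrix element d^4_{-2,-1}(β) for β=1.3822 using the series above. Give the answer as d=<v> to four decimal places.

d=-0.3753

d^4_{-2,-1}(β=1.3822) via the finite sum:
Half-angle: c=0.770545, s=0.637385. N=√(2·720·6·120)=1018.233765
The bounds max(0,m−m')=1 and min(l+m,l−m')=3 give 3 terms
  k=1: (−1)^0·1018.2338/(240)·0.7705^7·0.6374^1 = +0.436140
  k=2: (−1)^1·1018.2338/(48)·0.7705^5·0.6374^3 = -1.492118
  k=3: (−1)^2·1018.2338/(72)·0.7705^3·0.6374^5 = +0.680643
d^4_{-2,-1}(1.3822) = +0.436140 -1.492118 +0.680643 = -0.375335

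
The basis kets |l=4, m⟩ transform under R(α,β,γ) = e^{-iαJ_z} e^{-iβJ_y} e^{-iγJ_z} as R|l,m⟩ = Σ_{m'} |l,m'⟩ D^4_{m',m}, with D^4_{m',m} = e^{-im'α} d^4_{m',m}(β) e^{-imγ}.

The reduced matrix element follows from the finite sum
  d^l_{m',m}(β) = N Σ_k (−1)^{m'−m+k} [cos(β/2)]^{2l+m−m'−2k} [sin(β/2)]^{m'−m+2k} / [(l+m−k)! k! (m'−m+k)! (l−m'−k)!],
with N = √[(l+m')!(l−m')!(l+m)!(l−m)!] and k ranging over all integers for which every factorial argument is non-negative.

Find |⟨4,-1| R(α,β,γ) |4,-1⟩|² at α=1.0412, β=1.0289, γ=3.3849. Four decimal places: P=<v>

D^4_{-1,-1}(1.0412,1.0289,3.3849) = e^{-i·-1·1.0412}·d^4_{-1,-1}(1.0289)·e^{-i·-1·3.3849}. Compute d first:
c=cos(1.028900/2)=0.870563, s=sin(1.028900/2)=0.492056; N=√[6·120·6·120]=720.000000
Admissible k: 0..3 (factorial args all ≥0)
  k=0: (−1)^0·720.0000/(720)·0.8706^8·0.4921^0 = +0.329916
  k=1: (−1)^1·720.0000/(48)·0.8706^6·0.4921^2 = -1.580968
  k=2: (−1)^2·720.0000/(24)·0.8706^4·0.4921^4 = +1.010140
  k=3: (−1)^3·720.0000/(72)·0.8706^2·0.4921^6 = -0.107569
d^4_{-1,-1}(1.0289) = +0.329916 -1.580968 +1.010140 -0.107569 = -0.348482
|D^4_{-1,-1}|² = |d^4_{-1,-1}(β)|² = (-0.348482)² = 0.121439 (the z-rotation phases have unit modulus)

P=0.1214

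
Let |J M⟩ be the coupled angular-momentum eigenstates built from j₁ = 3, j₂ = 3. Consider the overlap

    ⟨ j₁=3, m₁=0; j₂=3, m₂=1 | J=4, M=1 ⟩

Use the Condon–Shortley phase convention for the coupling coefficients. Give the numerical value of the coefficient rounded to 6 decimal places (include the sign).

-0.312094  (= −√(15/154))

triangle: 2!×4!×4!/11! = 1152/39916800
(j±m)!: 3!×3!×4!×2!×5!×3! = 1244160
prefactor² = (2J+1)×Δ×N² = 124416/385
  k=0: +1/(0!×2!×3!×4!×1!×0!) = 1/288
  k=1: −1/(1!×1!×2!×3!×2!×1!) = -1/24
  k=2: +1/(2!×0!×1!×2!×3!×2!) = 1/48
Σ = -5/288  ⇒  CG² = 124416/385×(-5/288)² = 15/154
CG = −√(15/154) = -0.312094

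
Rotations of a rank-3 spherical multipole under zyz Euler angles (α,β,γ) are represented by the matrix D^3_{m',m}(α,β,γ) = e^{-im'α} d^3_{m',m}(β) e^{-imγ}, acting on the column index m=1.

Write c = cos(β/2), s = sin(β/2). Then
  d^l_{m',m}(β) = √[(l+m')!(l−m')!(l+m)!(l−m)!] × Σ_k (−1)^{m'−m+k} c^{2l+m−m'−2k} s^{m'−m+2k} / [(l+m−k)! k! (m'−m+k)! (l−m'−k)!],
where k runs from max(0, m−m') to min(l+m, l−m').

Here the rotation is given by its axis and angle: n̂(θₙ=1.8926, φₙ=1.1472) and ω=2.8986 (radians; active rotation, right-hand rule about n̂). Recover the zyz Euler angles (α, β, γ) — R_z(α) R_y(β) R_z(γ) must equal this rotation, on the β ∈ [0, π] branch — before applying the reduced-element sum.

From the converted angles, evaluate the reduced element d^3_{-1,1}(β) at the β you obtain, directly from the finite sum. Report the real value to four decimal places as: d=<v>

d=0.0531

Axis–angle → zyz. n̂ = (sinθₙcosφₙ, sinθₙsinφₙ, cosθₙ) = (+0.389941, +0.864820, -0.316278), ω = 2.8986.
R = I cosω + sinω [n̂]ₓ + (1−cosω) n̂n̂ᵀ gives
  R = [-0.670981, +0.740650, -0.034954; +0.588452, +0.503233, -0.632835; -0.451120, -0.445189, -0.773497]
β = atan2(√(R₁₃²+R₂₃²), R₃₃) = 2.455137; α = atan2(R₂₃, R₁₃) mod 2π = 4.657212; γ = atan2(R₃₂, −R₃₁) mod 2π = 5.504404
d^3_{-1,1}(β=2.4551) via the finite sum:
With c≡cos(β/2)=0.336528 and s≡sin(β/2)=0.941673, N=[2·24·24·2]^{1/2}=48.000000
Admissible k: 2..4 (factorial args all ≥0)
  k=2: (−1)^0·48.0000/(8)·0.3365^4·0.9417^2 = +0.068240
  k=3: (−1)^1·48.0000/(6)·0.3365^2·0.9417^4 = -0.712417
  k=4: (−1)^2·48.0000/(48)·0.3365^0·0.9417^6 = +0.697271
d^3_{-1,1}(2.4551) = +0.068240 -0.712417 +0.697271 = +0.053093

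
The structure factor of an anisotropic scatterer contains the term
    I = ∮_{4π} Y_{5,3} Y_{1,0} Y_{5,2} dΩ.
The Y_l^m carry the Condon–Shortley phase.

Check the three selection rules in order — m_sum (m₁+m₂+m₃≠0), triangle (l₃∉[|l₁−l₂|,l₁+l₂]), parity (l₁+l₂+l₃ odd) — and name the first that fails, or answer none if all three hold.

m₁+m₂+m₃ = 3 + 0 + 2 = 5  ✗
triangle: |5−1|=4 ≤ l₃=5 ≤ 5+1=6
parity: l₁+l₂+l₃ = 11 is odd

m_sum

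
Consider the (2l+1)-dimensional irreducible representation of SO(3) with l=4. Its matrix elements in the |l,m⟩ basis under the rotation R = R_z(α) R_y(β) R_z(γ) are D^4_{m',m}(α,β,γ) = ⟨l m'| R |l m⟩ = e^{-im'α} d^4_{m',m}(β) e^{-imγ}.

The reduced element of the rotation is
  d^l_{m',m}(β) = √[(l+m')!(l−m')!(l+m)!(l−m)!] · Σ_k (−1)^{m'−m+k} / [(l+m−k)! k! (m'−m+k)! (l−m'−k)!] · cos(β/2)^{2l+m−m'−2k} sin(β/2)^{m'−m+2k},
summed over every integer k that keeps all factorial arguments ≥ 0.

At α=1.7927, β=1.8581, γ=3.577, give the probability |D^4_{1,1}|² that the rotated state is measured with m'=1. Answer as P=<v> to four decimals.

P=0.0453

First d^4_{1,1}(β=1.8581), then the phase factors e^{-i(1)α} and e^{-i(1)γ}:
With c≡cos(β/2)=0.598595 and s≡sin(β/2)=0.801052, N=[120·6·120·6]^{1/2}=720.000000
The bounds max(0,m−m')=0 and min(l+m,l−m')=3 give 4 terms
  k=0: (−1)^0·720.0000/(720)·0.5986^8·0.8011^0 = +0.016484
  k=1: (−1)^1·720.0000/(48)·0.5986^6·0.8011^2 = -0.442804
  k=2: (−1)^2·720.0000/(24)·0.5986^4·0.8011^4 = +1.585975
  k=3: (−1)^3·720.0000/(72)·0.5986^2·0.8011^6 = -0.946738
d^4_{1,1}(1.8581) = +0.016484 -0.442804 +1.585975 -0.946738 = +0.212917
|D^4_{1,1}|² = |d^4_{1,1}(β)|² = (+0.212917)² = 0.045334 (the z-rotation phases have unit modulus)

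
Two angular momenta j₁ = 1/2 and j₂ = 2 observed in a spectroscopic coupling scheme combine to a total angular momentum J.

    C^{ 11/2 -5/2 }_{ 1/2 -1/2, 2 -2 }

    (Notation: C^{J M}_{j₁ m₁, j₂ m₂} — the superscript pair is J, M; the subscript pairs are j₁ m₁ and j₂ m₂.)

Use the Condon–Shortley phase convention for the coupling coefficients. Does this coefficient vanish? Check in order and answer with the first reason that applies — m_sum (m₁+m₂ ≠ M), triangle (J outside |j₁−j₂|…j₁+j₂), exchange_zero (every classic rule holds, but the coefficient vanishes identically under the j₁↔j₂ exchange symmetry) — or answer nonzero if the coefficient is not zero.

triangle

m-sum: m₁+m₂ = -1/2+(-2) = -5/2, M = -5/2  ✓
triangle: need |j₁−j₂| ≤ J ≤ j₁+j₂, i.e. J ∈ [3/2, 5/2]; J = 11/2 is outside ✗ ⇒ coefficient is 0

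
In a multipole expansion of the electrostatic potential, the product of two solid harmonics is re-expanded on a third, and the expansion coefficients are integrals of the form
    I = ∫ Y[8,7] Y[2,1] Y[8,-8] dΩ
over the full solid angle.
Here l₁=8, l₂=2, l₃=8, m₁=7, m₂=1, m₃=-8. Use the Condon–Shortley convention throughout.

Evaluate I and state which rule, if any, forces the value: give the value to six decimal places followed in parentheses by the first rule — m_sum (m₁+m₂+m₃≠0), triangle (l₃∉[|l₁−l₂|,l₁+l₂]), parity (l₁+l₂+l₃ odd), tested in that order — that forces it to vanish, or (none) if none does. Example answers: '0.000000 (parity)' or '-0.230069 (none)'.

m-sum 0 ✓  L=18 even ✓  6≤8≤10 ✓
Π(2lᵢ+1) = 17×5×17 = 1445
triangle coeff Δ(8,2,8) = 1/348840
Σ_t [0,2]: t=0:+1/116121600 t=1:−1/25401600 t=2:+1/116121600 = -1/45158400
(3j)²=24/1615 [(8 2 8; 0 0 0)], sign=-1
Σ_t [1,1]: t=1:−1/174356582400 = -1/174356582400
(3j)²=5/323 [(8 2 8; 7 1 -8)], sign=-1
⇒ 4πI² = 120/361
I = (+1)√(120/361/(4π)) = 0.16264177
No selection rule forces the value: the integral is nonzero (none).

0.162642 (none)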